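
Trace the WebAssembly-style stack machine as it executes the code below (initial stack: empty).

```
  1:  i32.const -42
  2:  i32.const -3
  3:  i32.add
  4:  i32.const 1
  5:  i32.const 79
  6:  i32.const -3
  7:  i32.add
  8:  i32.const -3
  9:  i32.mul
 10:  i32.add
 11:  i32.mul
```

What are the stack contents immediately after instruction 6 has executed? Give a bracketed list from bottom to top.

[-45, 1, 79, -3]

i32.const -42 -> -42
i32.const -3  -> -42 -3
i32.add       -> -45
i32.const 1   -> -45 1
i32.const 79  -> -45 1 79
i32.const -3  -> -45 1 79 -3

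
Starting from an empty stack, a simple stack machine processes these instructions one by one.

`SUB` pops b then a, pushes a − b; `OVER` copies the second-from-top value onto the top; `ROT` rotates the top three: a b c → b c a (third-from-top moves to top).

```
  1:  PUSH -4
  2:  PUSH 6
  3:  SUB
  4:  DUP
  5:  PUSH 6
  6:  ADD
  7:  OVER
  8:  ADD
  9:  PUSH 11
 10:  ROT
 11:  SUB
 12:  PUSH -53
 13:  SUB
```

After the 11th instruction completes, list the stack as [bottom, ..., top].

[-14, 21]

PUSH -4 → -4
PUSH 6  → -4 6
SUB     → -10
DUP     → -10 -10
PUSH 6  → -10 -10 6
ADD     → -10 -4
OVER    → -10 -4 -10
ADD     → -10 -14
PUSH 11 → -10 -14 11
ROT     → -14 11 -10
SUB     → -14 21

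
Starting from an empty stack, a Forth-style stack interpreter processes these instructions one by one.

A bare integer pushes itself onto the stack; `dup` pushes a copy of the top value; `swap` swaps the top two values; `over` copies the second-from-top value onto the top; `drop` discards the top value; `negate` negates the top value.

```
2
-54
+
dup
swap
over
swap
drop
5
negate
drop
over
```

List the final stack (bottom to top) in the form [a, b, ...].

[-52, -52, -52]

2       2
-54     2 -54
+       -52
dup     -52 -52
swap    -52 -52
over    -52 -52 -52
swap    -52 -52 -52
drop    -52 -52
5       -52 -52 5
negate  -52 -52 -5
drop    -52 -52
over    -52 -52 -52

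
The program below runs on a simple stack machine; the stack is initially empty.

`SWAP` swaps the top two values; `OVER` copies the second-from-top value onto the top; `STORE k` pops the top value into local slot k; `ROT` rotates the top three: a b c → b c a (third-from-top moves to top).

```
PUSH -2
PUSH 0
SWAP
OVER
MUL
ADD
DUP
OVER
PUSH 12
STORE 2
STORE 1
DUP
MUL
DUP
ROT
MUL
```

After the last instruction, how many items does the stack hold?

PUSH -2  -2
PUSH 0   -2 0
SWAP     0 -2
OVER     0 -2 0
MUL      0 0
ADD      0
DUP      0 0
OVER     0 0 0
PUSH 12  0 0 0 12
STORE 2  0 0 0
STORE 1  0 0
DUP      0 0 0
MUL      0 0
DUP      0 0 0
ROT      0 0 0
MUL      0 0

2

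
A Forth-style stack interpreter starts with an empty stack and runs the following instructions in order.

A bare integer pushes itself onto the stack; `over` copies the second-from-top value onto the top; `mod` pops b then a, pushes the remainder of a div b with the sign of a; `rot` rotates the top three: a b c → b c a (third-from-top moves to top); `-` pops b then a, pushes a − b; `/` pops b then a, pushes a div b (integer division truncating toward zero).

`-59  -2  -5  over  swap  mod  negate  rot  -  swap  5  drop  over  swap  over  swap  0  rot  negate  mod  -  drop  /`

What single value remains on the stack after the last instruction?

1

-59     [-59]
-2      [-59, -2]
-5      [-59, -2, -5]
over    [-59, -2, -5, -2]
swap    [-59, -2, -2, -5]
mod     [-59, -2, -2]
negate  [-59, -2, 2]
rot     [-2, 2, -59]
-       [-2, 61]
swap    [61, -2]
5       [61, -2, 5]
drop    [61, -2]
over    [61, -2, 61]
swap    [61, 61, -2]
over    [61, 61, -2, 61]
swap    [61, 61, 61, -2]
0       [61, 61, 61, -2, 0]
rot     [61, 61, -2, 0, 61]
negate  [61, 61, -2, 0, -61]
mod     [61, 61, -2, 0]
-       [61, 61, -2]
drop    [61, 61]
/       [1]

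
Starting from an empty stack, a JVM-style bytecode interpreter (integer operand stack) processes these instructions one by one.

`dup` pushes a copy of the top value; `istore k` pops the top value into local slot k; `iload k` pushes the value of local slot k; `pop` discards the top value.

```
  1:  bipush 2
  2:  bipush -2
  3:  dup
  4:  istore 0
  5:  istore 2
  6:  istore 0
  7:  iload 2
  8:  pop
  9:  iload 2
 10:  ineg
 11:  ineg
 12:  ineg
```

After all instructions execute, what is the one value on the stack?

2

bipush 2  : 2
bipush -2 : 2 -2
dup       : 2 -2 -2
istore 0  : 2 -2
istore 2  : 2
istore 0  : (empty)
iload 2   : -2
pop       : (empty)
iload 2   : -2
ineg      : 2
ineg      : -2
ineg      : 2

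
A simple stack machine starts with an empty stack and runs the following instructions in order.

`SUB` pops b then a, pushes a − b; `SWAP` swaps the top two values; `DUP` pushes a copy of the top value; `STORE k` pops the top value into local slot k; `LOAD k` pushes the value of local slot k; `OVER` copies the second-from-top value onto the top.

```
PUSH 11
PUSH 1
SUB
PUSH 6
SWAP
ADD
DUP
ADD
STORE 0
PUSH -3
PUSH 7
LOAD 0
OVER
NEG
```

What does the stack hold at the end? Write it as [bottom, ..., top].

PUSH 11 : 11
PUSH 1  : 11 1
SUB     : 10
PUSH 6  : 10 6
SWAP    : 6 10
ADD     : 16
DUP     : 16 16
ADD     : 32
STORE 0 : (empty)
PUSH -3 : -3
PUSH 7  : -3 7
LOAD 0  : -3 7 32
OVER    : -3 7 32 7
NEG     : -3 7 32 -7

[-3, 7, 32, -7]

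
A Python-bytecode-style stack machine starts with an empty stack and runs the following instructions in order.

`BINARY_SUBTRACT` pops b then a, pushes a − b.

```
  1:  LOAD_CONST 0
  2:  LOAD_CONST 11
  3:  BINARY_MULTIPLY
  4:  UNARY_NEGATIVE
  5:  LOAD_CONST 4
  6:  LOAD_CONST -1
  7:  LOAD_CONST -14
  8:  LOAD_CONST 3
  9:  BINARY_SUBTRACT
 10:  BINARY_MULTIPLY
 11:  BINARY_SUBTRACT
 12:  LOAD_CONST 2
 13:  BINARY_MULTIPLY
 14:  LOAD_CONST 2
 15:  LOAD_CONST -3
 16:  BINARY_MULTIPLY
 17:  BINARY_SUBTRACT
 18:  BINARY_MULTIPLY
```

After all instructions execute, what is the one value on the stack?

LOAD_CONST 0     0
LOAD_CONST 11    0 11
BINARY_MULTIPLY  0
UNARY_NEGATIVE   0
LOAD_CONST 4     0 4
LOAD_CONST -1    0 4 -1
LOAD_CONST -14   0 4 -1 -14
LOAD_CONST 3     0 4 -1 -14 3
BINARY_SUBTRACT  0 4 -1 -17
BINARY_MULTIPLY  0 4 17
BINARY_SUBTRACT  0 -13
LOAD_CONST 2     0 -13 2
BINARY_MULTIPLY  0 -26
LOAD_CONST 2     0 -26 2
LOAD_CONST -3    0 -26 2 -3
BINARY_MULTIPLY  0 -26 -6
BINARY_SUBTRACT  0 -20
BINARY_MULTIPLY  0

0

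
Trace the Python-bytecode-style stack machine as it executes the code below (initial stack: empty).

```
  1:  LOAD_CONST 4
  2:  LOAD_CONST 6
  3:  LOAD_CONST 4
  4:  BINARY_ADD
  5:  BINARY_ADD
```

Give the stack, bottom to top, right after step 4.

[4, 10]

LOAD_CONST 4  [4]
LOAD_CONST 6  [4, 6]
LOAD_CONST 4  [4, 6, 4]
BINARY_ADD    [4, 10]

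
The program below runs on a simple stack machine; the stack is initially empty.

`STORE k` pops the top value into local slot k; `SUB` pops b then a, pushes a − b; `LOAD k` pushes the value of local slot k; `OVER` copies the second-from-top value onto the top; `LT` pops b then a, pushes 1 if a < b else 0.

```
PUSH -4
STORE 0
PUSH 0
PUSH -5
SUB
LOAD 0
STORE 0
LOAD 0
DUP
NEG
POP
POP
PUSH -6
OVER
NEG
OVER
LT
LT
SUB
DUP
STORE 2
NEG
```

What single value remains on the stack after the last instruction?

PUSH -4 : [-4]
STORE 0 : []
PUSH 0  : [0]
PUSH -5 : [0, -5]
SUB     : [5]
LOAD 0  : [5, -4]
STORE 0 : [5]
LOAD 0  : [5, -4]
DUP     : [5, -4, -4]
NEG     : [5, -4, 4]
POP     : [5, -4]
POP     : [5]
PUSH -6 : [5, -6]
OVER    : [5, -6, 5]
NEG     : [5, -6, -5]
OVER    : [5, -6, -5, -6]
LT      : [5, -6, 0]
LT      : [5, 1]
SUB     : [4]
DUP     : [4, 4]
STORE 2 : [4]
NEG     : [-4]

-4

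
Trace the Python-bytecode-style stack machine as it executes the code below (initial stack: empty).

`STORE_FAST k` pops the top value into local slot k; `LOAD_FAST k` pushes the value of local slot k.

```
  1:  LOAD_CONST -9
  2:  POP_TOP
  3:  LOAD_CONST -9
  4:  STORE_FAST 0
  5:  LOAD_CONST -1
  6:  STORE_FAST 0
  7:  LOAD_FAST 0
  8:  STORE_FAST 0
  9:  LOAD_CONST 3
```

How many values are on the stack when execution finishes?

1

LOAD_CONST -9 → [-9]
POP_TOP       → []
LOAD_CONST -9 → [-9]
STORE_FAST 0  → []
LOAD_CONST -1 → [-1]
STORE_FAST 0  → []
LOAD_FAST 0   → [-1]
STORE_FAST 0  → []
LOAD_CONST 3  → [3]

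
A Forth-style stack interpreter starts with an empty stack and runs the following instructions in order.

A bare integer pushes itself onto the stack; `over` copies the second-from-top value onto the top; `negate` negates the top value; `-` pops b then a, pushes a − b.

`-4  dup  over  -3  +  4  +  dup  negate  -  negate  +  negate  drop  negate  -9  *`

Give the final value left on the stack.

-4      -4
dup     -4 -4
over    -4 -4 -4
-3      -4 -4 -4 -3
+       -4 -4 -7
4       -4 -4 -7 4
+       -4 -4 -3
dup     -4 -4 -3 -3
negate  -4 -4 -3 3
-       -4 -4 -6
negate  -4 -4 6
+       -4 2
negate  -4 -2
drop    -4
negate  4
-9      4 -9
*       -36

-36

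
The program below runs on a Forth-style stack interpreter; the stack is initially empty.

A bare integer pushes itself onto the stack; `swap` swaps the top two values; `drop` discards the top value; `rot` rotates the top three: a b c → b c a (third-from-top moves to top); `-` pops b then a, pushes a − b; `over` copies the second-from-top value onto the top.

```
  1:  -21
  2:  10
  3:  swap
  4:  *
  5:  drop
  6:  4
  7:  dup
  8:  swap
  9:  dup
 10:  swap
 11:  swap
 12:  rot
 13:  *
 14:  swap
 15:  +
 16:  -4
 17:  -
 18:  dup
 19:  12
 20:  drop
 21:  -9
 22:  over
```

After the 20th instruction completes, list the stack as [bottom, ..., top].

[24, 24]

-21  → -21
10   → -21 10
swap → 10 -21
*    → -210
drop → (empty)
4    → 4
dup  → 4 4
swap → 4 4
dup  → 4 4 4
swap → 4 4 4
swap → 4 4 4
rot  → 4 4 4
*    → 4 16
swap → 16 4
+    → 20
-4   → 20 -4
-    → 24
dup  → 24 24
12   → 24 24 12
drop → 24 24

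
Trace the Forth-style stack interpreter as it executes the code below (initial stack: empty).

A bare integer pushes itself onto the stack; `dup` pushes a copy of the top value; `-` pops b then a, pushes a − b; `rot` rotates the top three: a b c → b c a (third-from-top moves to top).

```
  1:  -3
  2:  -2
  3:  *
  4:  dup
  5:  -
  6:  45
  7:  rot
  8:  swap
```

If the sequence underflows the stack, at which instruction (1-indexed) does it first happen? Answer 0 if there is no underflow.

7

-3   -3
-2   -3 -2
*    6
dup  6 6
-    0
45   0 45
rot  — needs 3 operands, stack has 2 → underflow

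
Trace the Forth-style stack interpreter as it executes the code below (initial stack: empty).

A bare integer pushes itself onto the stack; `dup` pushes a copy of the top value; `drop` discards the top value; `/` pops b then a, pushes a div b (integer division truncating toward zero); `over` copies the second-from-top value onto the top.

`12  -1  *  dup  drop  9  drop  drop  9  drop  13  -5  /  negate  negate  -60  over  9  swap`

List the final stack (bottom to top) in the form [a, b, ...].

[-2, -60, 9, -2]

12     : [12]
-1     : [12, -1]
*      : [-12]
dup    : [-12, -12]
drop   : [-12]
9      : [-12, 9]
drop   : [-12]
drop   : []
9      : [9]
drop   : []
13     : [13]
-5     : [13, -5]
/      : [-2]
negate : [2]
negate : [-2]
-60    : [-2, -60]
over   : [-2, -60, -2]
9      : [-2, -60, -2, 9]
swap   : [-2, -60, 9, -2]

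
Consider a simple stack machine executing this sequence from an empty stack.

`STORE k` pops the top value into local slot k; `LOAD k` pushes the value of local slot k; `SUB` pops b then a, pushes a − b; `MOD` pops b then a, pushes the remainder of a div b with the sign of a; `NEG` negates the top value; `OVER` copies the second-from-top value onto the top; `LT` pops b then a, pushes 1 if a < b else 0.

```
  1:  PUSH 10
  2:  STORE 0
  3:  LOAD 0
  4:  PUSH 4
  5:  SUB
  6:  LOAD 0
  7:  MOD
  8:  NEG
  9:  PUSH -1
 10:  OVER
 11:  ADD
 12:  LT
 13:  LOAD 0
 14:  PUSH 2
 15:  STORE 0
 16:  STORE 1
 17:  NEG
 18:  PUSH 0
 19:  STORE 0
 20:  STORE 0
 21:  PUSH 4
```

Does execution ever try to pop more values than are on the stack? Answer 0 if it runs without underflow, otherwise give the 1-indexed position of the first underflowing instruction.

0

PUSH 10 -> [10]
STORE 0 -> []
LOAD 0  -> [10]
PUSH 4  -> [10, 4]
SUB     -> [6]
LOAD 0  -> [6, 10]
MOD     -> [6]
NEG     -> [-6]
PUSH -1 -> [-6, -1]
OVER    -> [-6, -1, -6]
ADD     -> [-6, -7]
LT      -> [0]
LOAD 0  -> [0, 10]
PUSH 2  -> [0, 10, 2]
STORE 0 -> [0, 10]
STORE 1 -> [0]
NEG     -> [0]
PUSH 0  -> [0, 0]
STORE 0 -> [0]
STORE 0 -> []
PUSH 4  -> [4]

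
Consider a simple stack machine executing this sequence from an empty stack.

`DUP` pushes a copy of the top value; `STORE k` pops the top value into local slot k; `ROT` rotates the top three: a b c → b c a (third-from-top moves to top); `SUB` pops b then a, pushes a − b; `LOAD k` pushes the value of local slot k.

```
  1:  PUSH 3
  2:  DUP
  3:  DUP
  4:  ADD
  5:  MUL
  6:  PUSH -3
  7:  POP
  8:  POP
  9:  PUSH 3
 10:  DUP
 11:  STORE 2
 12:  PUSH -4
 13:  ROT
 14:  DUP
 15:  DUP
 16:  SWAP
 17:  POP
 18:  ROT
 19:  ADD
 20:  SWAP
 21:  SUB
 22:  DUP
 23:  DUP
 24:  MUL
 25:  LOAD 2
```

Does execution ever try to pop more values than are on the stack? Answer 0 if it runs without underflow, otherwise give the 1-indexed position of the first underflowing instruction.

PUSH 3   [3]
DUP      [3, 3]
DUP      [3, 3, 3]
ADD      [3, 6]
MUL      [18]
PUSH -3  [18, -3]
POP      [18]
POP      []
PUSH 3   [3]
DUP      [3, 3]
STORE 2  [3]
PUSH -4  [3, -4]
ROT  — needs 3 operands, stack has 2 → underflow

13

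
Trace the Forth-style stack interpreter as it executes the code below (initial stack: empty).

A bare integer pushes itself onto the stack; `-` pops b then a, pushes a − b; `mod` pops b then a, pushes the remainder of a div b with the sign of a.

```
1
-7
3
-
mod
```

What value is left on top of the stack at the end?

1

1    1
-7   1 -7
3    1 -7 3
-    1 -10
mod  1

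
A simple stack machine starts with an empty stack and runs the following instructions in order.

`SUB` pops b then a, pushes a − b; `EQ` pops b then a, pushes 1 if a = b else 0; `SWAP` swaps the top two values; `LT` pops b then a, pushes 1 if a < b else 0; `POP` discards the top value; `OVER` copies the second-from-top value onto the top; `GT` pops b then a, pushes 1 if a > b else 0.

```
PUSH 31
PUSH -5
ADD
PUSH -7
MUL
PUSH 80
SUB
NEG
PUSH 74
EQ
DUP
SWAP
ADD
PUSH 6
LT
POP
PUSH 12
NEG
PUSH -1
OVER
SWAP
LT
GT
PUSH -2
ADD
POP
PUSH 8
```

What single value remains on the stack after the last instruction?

8

PUSH 31  [31]
PUSH -5  [31, -5]
ADD      [26]
PUSH -7  [26, -7]
MUL      [-182]
PUSH 80  [-182, 80]
SUB      [-262]
NEG      [262]
PUSH 74  [262, 74]
EQ       [0]
DUP      [0, 0]
SWAP     [0, 0]
ADD      [0]
PUSH 6   [0, 6]
LT       [1]
POP      []
PUSH 12  [12]
NEG      [-12]
PUSH -1  [-12, -1]
OVER     [-12, -1, -12]
SWAP     [-12, -12, -1]
LT       [-12, 1]
GT       [0]
PUSH -2  [0, -2]
ADD      [-2]
POP      []
PUSH 8   [8]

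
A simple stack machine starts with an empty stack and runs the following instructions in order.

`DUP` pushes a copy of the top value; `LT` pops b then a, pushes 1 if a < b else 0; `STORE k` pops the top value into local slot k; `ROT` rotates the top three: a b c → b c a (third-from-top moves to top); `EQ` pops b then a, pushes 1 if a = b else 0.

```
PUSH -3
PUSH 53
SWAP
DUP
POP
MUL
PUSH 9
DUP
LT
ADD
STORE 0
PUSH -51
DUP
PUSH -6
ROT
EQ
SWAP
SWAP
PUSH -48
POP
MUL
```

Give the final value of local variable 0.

PUSH -3  -> -3
PUSH 53  -> -3 53
SWAP     -> 53 -3
DUP      -> 53 -3 -3
POP      -> 53 -3
MUL      -> -159
PUSH 9   -> -159 9
DUP      -> -159 9 9
LT       -> -159 0
ADD      -> -159
STORE 0  -> (empty)
PUSH -51 -> -51
DUP      -> -51 -51
PUSH -6  -> -51 -51 -6
ROT      -> -51 -6 -51
EQ       -> -51 0
SWAP     -> 0 -51
SWAP     -> -51 0
PUSH -48 -> -51 0 -48
POP      -> -51 0
MUL      -> 0

-159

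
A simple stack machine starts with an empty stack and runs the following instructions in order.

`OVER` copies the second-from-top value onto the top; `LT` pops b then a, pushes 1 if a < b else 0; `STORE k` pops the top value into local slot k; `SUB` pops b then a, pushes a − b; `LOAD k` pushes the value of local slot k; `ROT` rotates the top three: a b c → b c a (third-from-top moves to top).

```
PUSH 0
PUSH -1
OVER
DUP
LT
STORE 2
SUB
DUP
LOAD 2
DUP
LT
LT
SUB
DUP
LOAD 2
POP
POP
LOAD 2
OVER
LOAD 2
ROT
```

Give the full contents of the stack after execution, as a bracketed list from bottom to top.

PUSH 0   0
PUSH -1  0 -1
OVER     0 -1 0
DUP      0 -1 0 0
LT       0 -1 0
STORE 2  0 -1
SUB      1
DUP      1 1
LOAD 2   1 1 0
DUP      1 1 0 0
LT       1 1 0
LT       1 0
SUB      1
DUP      1 1
LOAD 2   1 1 0
POP      1 1
POP      1
LOAD 2   1 0
OVER     1 0 1
LOAD 2   1 0 1 0
ROT      1 1 0 0

[1, 1, 0, 0]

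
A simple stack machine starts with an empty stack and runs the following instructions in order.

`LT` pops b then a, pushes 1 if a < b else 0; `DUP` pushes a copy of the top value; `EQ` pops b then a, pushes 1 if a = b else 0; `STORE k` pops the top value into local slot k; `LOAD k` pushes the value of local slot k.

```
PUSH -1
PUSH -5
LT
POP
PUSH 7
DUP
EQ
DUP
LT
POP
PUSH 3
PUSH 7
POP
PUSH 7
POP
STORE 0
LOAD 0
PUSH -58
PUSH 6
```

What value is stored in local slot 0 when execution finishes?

3

PUSH -1  → -1
PUSH -5  → -1 -5
LT       → 0
POP      → (empty)
PUSH 7   → 7
DUP      → 7 7
EQ       → 1
DUP      → 1 1
LT       → 0
POP      → (empty)
PUSH 3   → 3
PUSH 7   → 3 7
POP      → 3
PUSH 7   → 3 7
POP      → 3
STORE 0  → (empty)
LOAD 0   → 3
PUSH -58 → 3 -58
PUSH 6   → 3 -58 6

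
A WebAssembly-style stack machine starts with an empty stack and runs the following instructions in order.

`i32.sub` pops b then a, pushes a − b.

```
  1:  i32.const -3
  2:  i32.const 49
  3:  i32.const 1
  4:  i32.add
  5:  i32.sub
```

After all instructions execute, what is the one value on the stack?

i32.const -3 -> [-3]
i32.const 49 -> [-3, 49]
i32.const 1  -> [-3, 49, 1]
i32.add      -> [-3, 50]
i32.sub      -> [-53]

-53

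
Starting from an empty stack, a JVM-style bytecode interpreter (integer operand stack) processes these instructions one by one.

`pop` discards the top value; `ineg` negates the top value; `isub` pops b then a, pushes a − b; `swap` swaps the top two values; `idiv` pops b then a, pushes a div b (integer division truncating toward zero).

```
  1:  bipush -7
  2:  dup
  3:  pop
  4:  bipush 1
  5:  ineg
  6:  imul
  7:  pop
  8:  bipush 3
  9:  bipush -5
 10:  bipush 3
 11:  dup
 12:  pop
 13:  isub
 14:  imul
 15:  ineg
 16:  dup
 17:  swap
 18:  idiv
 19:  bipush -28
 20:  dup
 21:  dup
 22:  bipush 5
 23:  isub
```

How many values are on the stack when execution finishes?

4

bipush -7   [-7]
dup         [-7, -7]
pop         [-7]
bipush 1    [-7, 1]
ineg        [-7, -1]
imul        [7]
pop         []
bipush 3    [3]
bipush -5   [3, -5]
bipush 3    [3, -5, 3]
dup         [3, -5, 3, 3]
pop         [3, -5, 3]
isub        [3, -8]
imul        [-24]
ineg        [24]
dup         [24, 24]
swap        [24, 24]
idiv        [1]
bipush -28  [1, -28]
dup         [1, -28, -28]
dup         [1, -28, -28, -28]
bipush 5    [1, -28, -28, -28, 5]
isub        [1, -28, -28, -33]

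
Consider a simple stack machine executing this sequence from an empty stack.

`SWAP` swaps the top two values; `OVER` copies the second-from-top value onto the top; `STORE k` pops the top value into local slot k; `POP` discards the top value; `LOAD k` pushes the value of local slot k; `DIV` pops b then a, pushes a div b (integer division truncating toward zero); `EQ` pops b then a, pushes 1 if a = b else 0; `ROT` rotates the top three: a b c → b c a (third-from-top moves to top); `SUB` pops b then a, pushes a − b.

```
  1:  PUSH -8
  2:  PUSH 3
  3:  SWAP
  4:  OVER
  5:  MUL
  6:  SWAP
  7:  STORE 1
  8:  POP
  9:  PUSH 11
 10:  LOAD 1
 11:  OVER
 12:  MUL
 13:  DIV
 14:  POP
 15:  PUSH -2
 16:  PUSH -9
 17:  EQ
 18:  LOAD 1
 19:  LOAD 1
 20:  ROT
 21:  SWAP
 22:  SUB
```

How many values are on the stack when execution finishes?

2

PUSH -8  -8
PUSH 3   -8 3
SWAP     3 -8
OVER     3 -8 3
MUL      3 -24
SWAP     -24 3
STORE 1  -24
POP      (empty)
PUSH 11  11
LOAD 1   11 3
OVER     11 3 11
MUL      11 33
DIV      0
POP      (empty)
PUSH -2  -2
PUSH -9  -2 -9
EQ       0
LOAD 1   0 3
LOAD 1   0 3 3
ROT      3 3 0
SWAP     3 0 3
SUB      3 -3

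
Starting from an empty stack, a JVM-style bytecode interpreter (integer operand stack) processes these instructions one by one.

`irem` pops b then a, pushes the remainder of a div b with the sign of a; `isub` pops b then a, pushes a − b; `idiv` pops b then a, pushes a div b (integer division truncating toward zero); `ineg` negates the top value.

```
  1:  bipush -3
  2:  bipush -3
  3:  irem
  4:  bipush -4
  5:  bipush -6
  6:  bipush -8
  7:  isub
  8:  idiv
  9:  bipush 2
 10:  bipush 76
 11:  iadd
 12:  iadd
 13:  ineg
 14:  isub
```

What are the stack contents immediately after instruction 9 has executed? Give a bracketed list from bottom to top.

bipush -3 : [-3]
bipush -3 : [-3, -3]
irem      : [0]
bipush -4 : [0, -4]
bipush -6 : [0, -4, -6]
bipush -8 : [0, -4, -6, -8]
isub      : [0, -4, 2]
idiv      : [0, -2]
bipush 2  : [0, -2, 2]

[0, -2, 2]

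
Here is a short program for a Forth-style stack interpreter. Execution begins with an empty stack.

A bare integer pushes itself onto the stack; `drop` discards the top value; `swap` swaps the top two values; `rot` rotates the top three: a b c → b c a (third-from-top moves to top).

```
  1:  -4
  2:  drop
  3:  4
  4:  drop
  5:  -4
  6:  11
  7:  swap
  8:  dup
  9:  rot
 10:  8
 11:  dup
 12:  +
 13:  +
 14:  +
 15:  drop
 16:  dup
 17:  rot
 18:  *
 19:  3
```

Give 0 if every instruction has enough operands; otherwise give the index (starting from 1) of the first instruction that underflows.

17

-4   -> -4
drop -> (empty)
4    -> 4
drop -> (empty)
-4   -> -4
11   -> -4 11
swap -> 11 -4
dup  -> 11 -4 -4
rot  -> -4 -4 11
8    -> -4 -4 11 8
dup  -> -4 -4 11 8 8
+    -> -4 -4 11 16
+    -> -4 -4 27
+    -> -4 23
drop -> -4
dup  -> -4 -4
rot  — needs 3 operands, stack has 2 → underflow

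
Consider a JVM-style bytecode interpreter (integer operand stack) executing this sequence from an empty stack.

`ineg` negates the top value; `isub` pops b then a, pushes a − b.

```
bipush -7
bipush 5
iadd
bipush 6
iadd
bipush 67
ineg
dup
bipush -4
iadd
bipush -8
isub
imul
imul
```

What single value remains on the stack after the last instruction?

bipush -7  [-7]
bipush 5   [-7, 5]
iadd       [-2]
bipush 6   [-2, 6]
iadd       [4]
bipush 67  [4, 67]
ineg       [4, -67]
dup        [4, -67, -67]
bipush -4  [4, -67, -67, -4]
iadd       [4, -67, -71]
bipush -8  [4, -67, -71, -8]
isub       [4, -67, -63]
imul       [4, 4221]
imul       [16884]

16884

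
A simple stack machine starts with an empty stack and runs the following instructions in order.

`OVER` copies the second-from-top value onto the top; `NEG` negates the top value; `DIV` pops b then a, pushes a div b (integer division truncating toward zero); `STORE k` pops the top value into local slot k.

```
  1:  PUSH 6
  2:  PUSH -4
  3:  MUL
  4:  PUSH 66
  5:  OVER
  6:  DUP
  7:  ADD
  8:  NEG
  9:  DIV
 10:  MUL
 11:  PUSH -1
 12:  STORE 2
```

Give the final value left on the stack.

-24

PUSH 6  -> 6
PUSH -4 -> 6 -4
MUL     -> -24
PUSH 66 -> -24 66
OVER    -> -24 66 -24
DUP     -> -24 66 -24 -24
ADD     -> -24 66 -48
NEG     -> -24 66 48
DIV     -> -24 1
MUL     -> -24
PUSH -1 -> -24 -1
STORE 2 -> -24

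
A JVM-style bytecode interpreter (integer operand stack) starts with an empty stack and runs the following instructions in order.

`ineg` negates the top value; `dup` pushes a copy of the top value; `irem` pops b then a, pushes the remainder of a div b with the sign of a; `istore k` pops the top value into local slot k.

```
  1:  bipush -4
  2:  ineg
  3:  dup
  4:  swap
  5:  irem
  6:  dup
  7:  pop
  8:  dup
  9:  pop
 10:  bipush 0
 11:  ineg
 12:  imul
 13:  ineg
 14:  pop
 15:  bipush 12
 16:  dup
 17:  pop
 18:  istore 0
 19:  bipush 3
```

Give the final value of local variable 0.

12

bipush -4 : [-4]
ineg      : [4]
dup       : [4, 4]
swap      : [4, 4]
irem      : [0]
dup       : [0, 0]
pop       : [0]
dup       : [0, 0]
pop       : [0]
bipush 0  : [0, 0]
ineg      : [0, 0]
imul      : [0]
ineg      : [0]
pop       : []
bipush 12 : [12]
dup       : [12, 12]
pop       : [12]
istore 0  : []
bipush 3  : [3]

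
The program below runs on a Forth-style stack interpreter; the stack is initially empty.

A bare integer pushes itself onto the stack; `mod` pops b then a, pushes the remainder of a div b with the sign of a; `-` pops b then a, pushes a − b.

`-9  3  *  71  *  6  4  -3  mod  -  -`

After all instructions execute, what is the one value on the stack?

-1922

-9  -> -9
3   -> -9 3
*   -> -27
71  -> -27 71
*   -> -1917
6   -> -1917 6
4   -> -1917 6 4
-3  -> -1917 6 4 -3
mod -> -1917 6 1
-   -> -1917 5
-   -> -1922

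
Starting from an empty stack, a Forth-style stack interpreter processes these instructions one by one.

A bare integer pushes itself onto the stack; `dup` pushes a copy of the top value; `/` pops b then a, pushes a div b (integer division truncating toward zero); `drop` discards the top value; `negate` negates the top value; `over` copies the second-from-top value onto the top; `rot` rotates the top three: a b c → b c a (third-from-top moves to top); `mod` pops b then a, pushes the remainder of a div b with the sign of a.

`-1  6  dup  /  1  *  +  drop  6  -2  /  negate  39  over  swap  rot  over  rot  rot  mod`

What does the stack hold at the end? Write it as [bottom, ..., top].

-1     -> -1
6      -> -1 6
dup    -> -1 6 6
/      -> -1 1
1      -> -1 1 1
*      -> -1 1
+      -> 0
drop   -> (empty)
6      -> 6
-2     -> 6 -2
/      -> -3
negate -> 3
39     -> 3 39
over   -> 3 39 3
swap   -> 3 3 39
rot    -> 3 39 3
over   -> 3 39 3 39
rot    -> 3 3 39 39
rot    -> 3 39 39 3
mod    -> 3 39 0

[3, 39, 0]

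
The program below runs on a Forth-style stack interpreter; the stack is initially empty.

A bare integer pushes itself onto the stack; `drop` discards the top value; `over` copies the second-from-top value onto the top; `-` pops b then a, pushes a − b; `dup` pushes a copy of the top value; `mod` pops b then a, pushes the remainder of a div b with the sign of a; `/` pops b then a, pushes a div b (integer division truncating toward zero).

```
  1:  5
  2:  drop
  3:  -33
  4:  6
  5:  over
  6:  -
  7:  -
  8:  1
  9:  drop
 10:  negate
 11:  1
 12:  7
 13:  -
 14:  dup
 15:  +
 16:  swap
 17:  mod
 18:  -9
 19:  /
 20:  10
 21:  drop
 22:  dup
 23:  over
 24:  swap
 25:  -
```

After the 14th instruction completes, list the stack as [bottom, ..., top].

[72, -6, -6]

5       [5]
drop    []
-33     [-33]
6       [-33, 6]
over    [-33, 6, -33]
-       [-33, 39]
-       [-72]
1       [-72, 1]
drop    [-72]
negate  [72]
1       [72, 1]
7       [72, 1, 7]
-       [72, -6]
dup     [72, -6, -6]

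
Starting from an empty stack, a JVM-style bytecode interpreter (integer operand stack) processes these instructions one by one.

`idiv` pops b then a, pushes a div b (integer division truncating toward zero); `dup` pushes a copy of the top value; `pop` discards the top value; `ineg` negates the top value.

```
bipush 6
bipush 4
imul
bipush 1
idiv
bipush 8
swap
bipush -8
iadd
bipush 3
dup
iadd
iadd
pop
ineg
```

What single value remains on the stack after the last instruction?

bipush 6  -> [6]
bipush 4  -> [6, 4]
imul      -> [24]
bipush 1  -> [24, 1]
idiv      -> [24]
bipush 8  -> [24, 8]
swap      -> [8, 24]
bipush -8 -> [8, 24, -8]
iadd      -> [8, 16]
bipush 3  -> [8, 16, 3]
dup       -> [8, 16, 3, 3]
iadd      -> [8, 16, 6]
iadd      -> [8, 22]
pop       -> [8]
ineg      -> [-8]

-8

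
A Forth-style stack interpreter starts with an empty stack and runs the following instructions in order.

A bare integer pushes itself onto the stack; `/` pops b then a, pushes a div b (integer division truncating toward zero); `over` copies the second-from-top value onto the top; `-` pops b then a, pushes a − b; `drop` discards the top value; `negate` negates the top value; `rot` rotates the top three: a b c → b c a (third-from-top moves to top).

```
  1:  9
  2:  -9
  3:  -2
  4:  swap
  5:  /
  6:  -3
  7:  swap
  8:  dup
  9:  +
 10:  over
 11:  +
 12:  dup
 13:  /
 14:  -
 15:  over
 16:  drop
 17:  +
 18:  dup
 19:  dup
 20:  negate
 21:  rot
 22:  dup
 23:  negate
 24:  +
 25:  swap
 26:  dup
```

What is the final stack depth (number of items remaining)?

9      -> 9
-9     -> 9 -9
-2     -> 9 -9 -2
swap   -> 9 -2 -9
/      -> 9 0
-3     -> 9 0 -3
swap   -> 9 -3 0
dup    -> 9 -3 0 0
+      -> 9 -3 0
over   -> 9 -3 0 -3
+      -> 9 -3 -3
dup    -> 9 -3 -3 -3
/      -> 9 -3 1
-      -> 9 -4
over   -> 9 -4 9
drop   -> 9 -4
+      -> 5
dup    -> 5 5
dup    -> 5 5 5
negate -> 5 5 -5
rot    -> 5 -5 5
dup    -> 5 -5 5 5
negate -> 5 -5 5 -5
+      -> 5 -5 0
swap   -> 5 0 -5
dup    -> 5 0 -5 -5

4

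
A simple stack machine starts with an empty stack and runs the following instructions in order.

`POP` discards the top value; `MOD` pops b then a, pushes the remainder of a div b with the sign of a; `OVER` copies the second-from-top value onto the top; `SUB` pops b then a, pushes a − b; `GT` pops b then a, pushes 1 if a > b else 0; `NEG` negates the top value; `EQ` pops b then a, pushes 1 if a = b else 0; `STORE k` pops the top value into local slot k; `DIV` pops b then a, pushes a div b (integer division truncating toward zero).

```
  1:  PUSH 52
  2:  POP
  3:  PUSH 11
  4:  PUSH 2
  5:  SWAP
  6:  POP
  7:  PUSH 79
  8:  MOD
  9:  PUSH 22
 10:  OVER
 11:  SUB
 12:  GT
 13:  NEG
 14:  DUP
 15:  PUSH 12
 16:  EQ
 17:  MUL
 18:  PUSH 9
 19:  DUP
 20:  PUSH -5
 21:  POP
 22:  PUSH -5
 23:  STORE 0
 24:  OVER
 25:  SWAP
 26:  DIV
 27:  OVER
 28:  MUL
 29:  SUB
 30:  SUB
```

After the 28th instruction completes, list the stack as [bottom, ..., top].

[0, 9, 9]

PUSH 52 : [52]
POP     : []
PUSH 11 : [11]
PUSH 2  : [11, 2]
SWAP    : [2, 11]
POP     : [2]
PUSH 79 : [2, 79]
MOD     : [2]
PUSH 22 : [2, 22]
OVER    : [2, 22, 2]
SUB     : [2, 20]
GT      : [0]
NEG     : [0]
DUP     : [0, 0]
PUSH 12 : [0, 0, 12]
EQ      : [0, 0]
MUL     : [0]
PUSH 9  : [0, 9]
DUP     : [0, 9, 9]
PUSH -5 : [0, 9, 9, -5]
POP     : [0, 9, 9]
PUSH -5 : [0, 9, 9, -5]
STORE 0 : [0, 9, 9]
OVER    : [0, 9, 9, 9]
SWAP    : [0, 9, 9, 9]
DIV     : [0, 9, 1]
OVER    : [0, 9, 1, 9]
MUL     : [0, 9, 9]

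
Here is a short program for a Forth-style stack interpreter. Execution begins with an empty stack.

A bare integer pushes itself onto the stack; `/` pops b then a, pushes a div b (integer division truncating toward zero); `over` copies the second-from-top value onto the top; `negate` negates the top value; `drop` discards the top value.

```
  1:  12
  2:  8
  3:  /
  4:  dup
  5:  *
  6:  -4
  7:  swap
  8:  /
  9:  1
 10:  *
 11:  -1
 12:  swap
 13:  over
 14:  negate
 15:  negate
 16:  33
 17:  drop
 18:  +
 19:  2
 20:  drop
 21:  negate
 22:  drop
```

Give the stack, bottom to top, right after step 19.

12      12
8       12 8
/       1
dup     1 1
*       1
-4      1 -4
swap    -4 1
/       -4
1       -4 1
*       -4
-1      -4 -1
swap    -1 -4
over    -1 -4 -1
negate  -1 -4 1
negate  -1 -4 -1
33      -1 -4 -1 33
drop    -1 -4 -1
+       -1 -5
2       -1 -5 2

[-1, -5, 2]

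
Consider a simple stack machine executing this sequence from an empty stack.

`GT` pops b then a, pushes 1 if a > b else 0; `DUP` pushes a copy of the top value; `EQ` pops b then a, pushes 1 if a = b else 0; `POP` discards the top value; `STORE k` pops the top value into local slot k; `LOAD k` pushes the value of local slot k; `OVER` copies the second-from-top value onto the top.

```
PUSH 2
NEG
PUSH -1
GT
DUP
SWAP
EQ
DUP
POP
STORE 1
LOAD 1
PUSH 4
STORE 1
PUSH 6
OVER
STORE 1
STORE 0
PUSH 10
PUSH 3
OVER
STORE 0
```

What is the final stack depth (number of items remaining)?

3

PUSH 2  : [2]
NEG     : [-2]
PUSH -1 : [-2, -1]
GT      : [0]
DUP     : [0, 0]
SWAP    : [0, 0]
EQ      : [1]
DUP     : [1, 1]
POP     : [1]
STORE 1 : []
LOAD 1  : [1]
PUSH 4  : [1, 4]
STORE 1 : [1]
PUSH 6  : [1, 6]
OVER    : [1, 6, 1]
STORE 1 : [1, 6]
STORE 0 : [1]
PUSH 10 : [1, 10]
PUSH 3  : [1, 10, 3]
OVER    : [1, 10, 3, 10]
STORE 0 : [1, 10, 3]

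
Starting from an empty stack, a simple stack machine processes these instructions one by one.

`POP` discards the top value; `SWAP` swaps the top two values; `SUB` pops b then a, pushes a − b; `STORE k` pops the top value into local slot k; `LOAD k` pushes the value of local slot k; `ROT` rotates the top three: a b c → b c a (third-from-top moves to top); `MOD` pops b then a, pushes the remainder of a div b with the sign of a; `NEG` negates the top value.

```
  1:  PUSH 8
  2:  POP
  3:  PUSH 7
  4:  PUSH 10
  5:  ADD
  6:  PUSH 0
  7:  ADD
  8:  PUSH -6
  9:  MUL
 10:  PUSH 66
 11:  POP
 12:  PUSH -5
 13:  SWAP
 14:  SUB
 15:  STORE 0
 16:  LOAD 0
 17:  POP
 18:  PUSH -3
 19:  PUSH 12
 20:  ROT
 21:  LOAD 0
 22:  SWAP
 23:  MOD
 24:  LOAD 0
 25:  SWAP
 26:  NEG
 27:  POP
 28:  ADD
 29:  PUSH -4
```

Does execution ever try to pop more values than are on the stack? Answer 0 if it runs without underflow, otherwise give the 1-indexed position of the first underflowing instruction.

PUSH 8   [8]
POP      []
PUSH 7   [7]
PUSH 10  [7, 10]
ADD      [17]
PUSH 0   [17, 0]
ADD      [17]
PUSH -6  [17, -6]
MUL      [-102]
PUSH 66  [-102, 66]
POP      [-102]
PUSH -5  [-102, -5]
SWAP     [-5, -102]
SUB      [97]
STORE 0  []
LOAD 0   [97]
POP      []
PUSH -3  [-3]
PUSH 12  [-3, 12]
ROT  — needs 3 operands, stack has 2 → underflow

20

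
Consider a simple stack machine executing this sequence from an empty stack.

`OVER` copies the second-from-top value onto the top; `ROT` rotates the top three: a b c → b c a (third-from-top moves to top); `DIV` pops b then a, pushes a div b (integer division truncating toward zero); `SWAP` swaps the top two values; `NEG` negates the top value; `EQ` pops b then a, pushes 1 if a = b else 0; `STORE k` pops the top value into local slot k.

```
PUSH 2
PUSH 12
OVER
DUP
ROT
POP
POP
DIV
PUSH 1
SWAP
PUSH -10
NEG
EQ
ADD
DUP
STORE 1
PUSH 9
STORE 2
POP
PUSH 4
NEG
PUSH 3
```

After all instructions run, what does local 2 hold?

PUSH 2   : [2]
PUSH 12  : [2, 12]
OVER     : [2, 12, 2]
DUP      : [2, 12, 2, 2]
ROT      : [2, 2, 2, 12]
POP      : [2, 2, 2]
POP      : [2, 2]
DIV      : [1]
PUSH 1   : [1, 1]
SWAP     : [1, 1]
PUSH -10 : [1, 1, -10]
NEG      : [1, 1, 10]
EQ       : [1, 0]
ADD      : [1]
DUP      : [1, 1]
STORE 1  : [1]
PUSH 9   : [1, 9]
STORE 2  : [1]
POP      : []
PUSH 4   : [4]
NEG      : [-4]
PUSH 3   : [-4, 3]

9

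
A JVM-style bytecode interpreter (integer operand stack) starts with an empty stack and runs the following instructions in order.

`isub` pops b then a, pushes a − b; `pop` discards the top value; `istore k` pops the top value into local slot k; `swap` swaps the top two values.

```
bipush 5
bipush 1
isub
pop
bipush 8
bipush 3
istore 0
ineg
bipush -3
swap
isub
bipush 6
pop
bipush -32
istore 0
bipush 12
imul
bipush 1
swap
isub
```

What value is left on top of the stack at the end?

bipush 5   : 5
bipush 1   : 5 1
isub       : 4
pop        : (empty)
bipush 8   : 8
bipush 3   : 8 3
istore 0   : 8
ineg       : -8
bipush -3  : -8 -3
swap       : -3 -8
isub       : 5
bipush 6   : 5 6
pop        : 5
bipush -32 : 5 -32
istore 0   : 5
bipush 12  : 5 12
imul       : 60
bipush 1   : 60 1
swap       : 1 60
isub       : -59

-59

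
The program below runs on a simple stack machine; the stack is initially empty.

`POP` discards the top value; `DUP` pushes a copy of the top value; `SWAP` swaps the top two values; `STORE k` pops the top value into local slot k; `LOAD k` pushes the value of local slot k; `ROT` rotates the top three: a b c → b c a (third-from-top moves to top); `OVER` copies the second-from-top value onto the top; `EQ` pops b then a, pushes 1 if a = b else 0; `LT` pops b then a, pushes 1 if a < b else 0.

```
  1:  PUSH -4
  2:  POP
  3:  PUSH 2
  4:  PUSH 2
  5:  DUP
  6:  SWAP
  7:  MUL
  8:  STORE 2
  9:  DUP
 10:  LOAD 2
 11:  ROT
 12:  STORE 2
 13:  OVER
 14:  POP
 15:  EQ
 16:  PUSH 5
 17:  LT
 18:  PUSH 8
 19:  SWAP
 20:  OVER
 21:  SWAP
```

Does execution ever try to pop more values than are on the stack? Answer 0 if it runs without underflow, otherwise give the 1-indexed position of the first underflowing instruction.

0

PUSH -4 -> [-4]
POP     -> []
PUSH 2  -> [2]
PUSH 2  -> [2, 2]
DUP     -> [2, 2, 2]
SWAP    -> [2, 2, 2]
MUL     -> [2, 4]
STORE 2 -> [2]
DUP     -> [2, 2]
LOAD 2  -> [2, 2, 4]
ROT     -> [2, 4, 2]
STORE 2 -> [2, 4]
OVER    -> [2, 4, 2]
POP     -> [2, 4]
EQ      -> [0]
PUSH 5  -> [0, 5]
LT      -> [1]
PUSH 8  -> [1, 8]
SWAP    -> [8, 1]
OVER    -> [8, 1, 8]
SWAP    -> [8, 8, 1]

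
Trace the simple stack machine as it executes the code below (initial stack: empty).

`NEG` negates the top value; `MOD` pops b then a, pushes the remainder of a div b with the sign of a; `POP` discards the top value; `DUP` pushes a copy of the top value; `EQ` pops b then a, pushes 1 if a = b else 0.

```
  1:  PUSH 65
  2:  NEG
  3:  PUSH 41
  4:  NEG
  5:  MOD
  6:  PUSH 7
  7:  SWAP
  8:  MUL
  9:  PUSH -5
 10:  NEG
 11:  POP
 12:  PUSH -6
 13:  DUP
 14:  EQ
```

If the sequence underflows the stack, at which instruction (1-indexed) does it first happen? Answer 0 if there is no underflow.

0

PUSH 65 -> [65]
NEG     -> [-65]
PUSH 41 -> [-65, 41]
NEG     -> [-65, -41]
MOD     -> [-24]
PUSH 7  -> [-24, 7]
SWAP    -> [7, -24]
MUL     -> [-168]
PUSH -5 -> [-168, -5]
NEG     -> [-168, 5]
POP     -> [-168]
PUSH -6 -> [-168, -6]
DUP     -> [-168, -6, -6]
EQ      -> [-168, 1]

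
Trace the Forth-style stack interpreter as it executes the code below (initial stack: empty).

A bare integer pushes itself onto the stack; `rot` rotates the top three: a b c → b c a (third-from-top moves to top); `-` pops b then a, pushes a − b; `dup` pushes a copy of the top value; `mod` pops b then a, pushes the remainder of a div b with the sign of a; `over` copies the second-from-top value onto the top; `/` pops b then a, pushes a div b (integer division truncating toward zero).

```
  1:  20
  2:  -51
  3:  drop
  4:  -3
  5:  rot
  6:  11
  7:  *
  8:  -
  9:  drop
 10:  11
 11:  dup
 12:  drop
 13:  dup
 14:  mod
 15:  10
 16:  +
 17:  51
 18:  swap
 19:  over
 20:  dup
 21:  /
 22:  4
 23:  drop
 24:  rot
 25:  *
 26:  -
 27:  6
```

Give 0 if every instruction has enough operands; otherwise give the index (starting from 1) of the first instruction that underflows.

20   : [20]
-51  : [20, -51]
drop : [20]
-3   : [20, -3]
rot  — needs 3 operands, stack has 2 → underflow

5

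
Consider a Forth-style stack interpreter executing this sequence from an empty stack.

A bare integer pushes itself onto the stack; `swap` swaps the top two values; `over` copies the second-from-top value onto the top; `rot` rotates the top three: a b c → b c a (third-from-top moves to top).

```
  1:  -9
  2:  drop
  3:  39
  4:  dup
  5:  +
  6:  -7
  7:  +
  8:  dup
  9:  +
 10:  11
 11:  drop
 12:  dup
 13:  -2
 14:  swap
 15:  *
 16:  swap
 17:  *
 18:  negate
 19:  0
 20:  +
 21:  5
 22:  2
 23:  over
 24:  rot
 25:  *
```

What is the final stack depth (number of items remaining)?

-9      -9
drop    (empty)
39      39
dup     39 39
+       78
-7      78 -7
+       71
dup     71 71
+       142
11      142 11
drop    142
dup     142 142
-2      142 142 -2
swap    142 -2 142
*       142 -284
swap    -284 142
*       -40328
negate  40328
0       40328 0
+       40328
5       40328 5
2       40328 5 2
over    40328 5 2 5
rot     40328 2 5 5
*       40328 2 25

3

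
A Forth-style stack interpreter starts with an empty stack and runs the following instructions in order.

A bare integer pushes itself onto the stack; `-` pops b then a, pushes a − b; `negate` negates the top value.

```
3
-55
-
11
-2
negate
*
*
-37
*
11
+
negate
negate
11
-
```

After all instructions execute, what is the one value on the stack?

-47212

3      : 3
-55    : 3 -55
-      : 58
11     : 58 11
-2     : 58 11 -2
negate : 58 11 2
*      : 58 22
*      : 1276
-37    : 1276 -37
*      : -47212
11     : -47212 11
+      : -47201
negate : 47201
negate : -47201
11     : -47201 11
-      : -47212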